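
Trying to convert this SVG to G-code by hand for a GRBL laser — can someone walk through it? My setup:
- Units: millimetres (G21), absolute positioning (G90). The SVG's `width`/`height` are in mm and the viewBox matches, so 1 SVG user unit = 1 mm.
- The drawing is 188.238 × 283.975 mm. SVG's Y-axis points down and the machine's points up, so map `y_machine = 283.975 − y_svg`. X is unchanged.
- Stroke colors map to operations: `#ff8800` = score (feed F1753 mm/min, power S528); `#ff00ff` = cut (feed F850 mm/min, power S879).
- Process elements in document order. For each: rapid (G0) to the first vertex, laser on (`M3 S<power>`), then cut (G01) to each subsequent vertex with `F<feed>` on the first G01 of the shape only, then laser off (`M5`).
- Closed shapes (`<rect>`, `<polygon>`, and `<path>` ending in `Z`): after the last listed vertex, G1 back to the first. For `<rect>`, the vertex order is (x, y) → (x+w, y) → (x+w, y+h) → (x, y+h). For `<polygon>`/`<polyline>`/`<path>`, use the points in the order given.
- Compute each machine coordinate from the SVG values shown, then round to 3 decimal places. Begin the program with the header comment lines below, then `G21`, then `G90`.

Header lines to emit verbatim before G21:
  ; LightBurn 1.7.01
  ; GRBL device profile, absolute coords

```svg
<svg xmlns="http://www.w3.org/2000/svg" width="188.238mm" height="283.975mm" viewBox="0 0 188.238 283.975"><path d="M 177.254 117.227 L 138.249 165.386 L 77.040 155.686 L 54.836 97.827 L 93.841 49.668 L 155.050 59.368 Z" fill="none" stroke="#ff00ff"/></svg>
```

; LightBurn 1.7.01
; GRBL device profile, absolute coords
G21
G90
G0 X177.254 Y166.748
M3 S879
G01 X138.249 Y118.589 F850
G01 X77.040 Y128.289
G01 X54.836 Y186.148
G01 X93.841 Y234.307
G01 X155.050 Y224.607
G01 X177.254 Y166.748
M5

viewBox `0 0 188.238 283.975` with mm width/height → 1 unit = 1 mm. Flip: y_m = 283.975 − y_svg.

**Shape 1** — `<path>` regular polygon, stroke `#ff00ff` → cut (S879, F850). Machine vertices: (177.254,166.748) → (138.249,118.589) → (77.040,128.289) → (54.836,186.148) → (93.841,234.307) → (155.050,224.607) → (177.254,166.748). Closed: final G1 returns to the first vertex.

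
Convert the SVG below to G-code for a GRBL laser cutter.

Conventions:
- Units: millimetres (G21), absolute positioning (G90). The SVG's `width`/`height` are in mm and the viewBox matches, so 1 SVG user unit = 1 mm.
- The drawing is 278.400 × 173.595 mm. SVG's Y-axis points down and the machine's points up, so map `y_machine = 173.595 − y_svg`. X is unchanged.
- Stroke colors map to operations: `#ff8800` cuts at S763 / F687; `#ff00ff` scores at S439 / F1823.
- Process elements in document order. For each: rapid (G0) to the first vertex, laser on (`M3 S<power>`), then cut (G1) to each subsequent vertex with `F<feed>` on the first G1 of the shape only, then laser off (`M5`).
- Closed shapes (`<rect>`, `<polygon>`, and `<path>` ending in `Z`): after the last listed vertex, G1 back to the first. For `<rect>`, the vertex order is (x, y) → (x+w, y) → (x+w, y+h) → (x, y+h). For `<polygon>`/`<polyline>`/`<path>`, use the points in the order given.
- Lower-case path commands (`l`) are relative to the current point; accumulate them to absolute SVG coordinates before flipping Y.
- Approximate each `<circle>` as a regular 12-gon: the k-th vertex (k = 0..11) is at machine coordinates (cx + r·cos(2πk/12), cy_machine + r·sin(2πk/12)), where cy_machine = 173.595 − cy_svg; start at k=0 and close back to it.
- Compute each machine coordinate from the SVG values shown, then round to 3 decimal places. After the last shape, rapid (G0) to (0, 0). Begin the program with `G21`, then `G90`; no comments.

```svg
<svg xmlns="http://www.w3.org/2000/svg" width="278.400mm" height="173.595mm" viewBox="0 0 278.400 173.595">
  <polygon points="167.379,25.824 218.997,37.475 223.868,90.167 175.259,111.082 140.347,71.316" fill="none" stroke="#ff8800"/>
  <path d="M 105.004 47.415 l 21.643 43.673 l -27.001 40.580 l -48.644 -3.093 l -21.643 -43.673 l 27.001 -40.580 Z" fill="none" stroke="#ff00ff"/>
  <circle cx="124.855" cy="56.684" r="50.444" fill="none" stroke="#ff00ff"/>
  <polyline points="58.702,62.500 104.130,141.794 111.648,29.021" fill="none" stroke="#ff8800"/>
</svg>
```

Since the viewBox matches the mm dimensions, user units are millimetres directly. The only transform is the Y-flip y_m = 173.595 − y_svg.

Shape 1 is a regular polygon drawn with `<polygon>`. Its stroke #ff8800 means cut at S763, F687. After flipping Y the toolpath is (167.379,147.771) → (218.997,136.120) → (223.868,83.428) → (175.259,62.513) → (140.347,102.279) → (167.379,147.771), returning to the start.

Shape 2 is a regular polygon drawn with `<path>`. Its stroke #ff00ff means score at S439, F1823. After flipping Y the toolpath is (105.004,126.180) → (126.647,82.507) → (99.646,41.927) → (51.002,45.020) → (29.359,88.693) → (56.360,129.273) → (105.004,126.180), returning to the start.

Shape 3 is a circle drawn with `<circle>`. Its stroke #ff00ff means score at S439, F1823. After flipping Y the toolpath is (175.299,116.911) → (168.541,142.133) → (150.077,160.597) → (124.855,167.355) → (99.633,160.597) → (81.169,142.133) → (74.411,116.911) → (81.169,91.689) → (99.633,73.225) → (124.855,66.467) → (150.077,73.225) → (168.541,91.689) → (175.299,116.911), returning to the start.

Shape 4 is a open polyline drawn with `<polyline>`. Its stroke #ff8800 means cut at S763, F687. After flipping Y the toolpath is (58.702,111.095) → (104.130,31.801) → (111.648,144.574).

G21
G90
G0 X167.379 Y147.771
M3 S763
G1 X218.997 Y136.120 F687
G1 X223.868 Y83.428
G1 X175.259 Y62.513
G1 X140.347 Y102.279
G1 X167.379 Y147.771
M5
G0 X105.004 Y126.180
M3 S439
G1 X126.647 Y82.507 F1823
G1 X99.646 Y41.927
G1 X51.002 Y45.020
G1 X29.359 Y88.693
G1 X56.360 Y129.273
G1 X105.004 Y126.180
M5
G0 X175.299 Y116.911
M3 S439
G1 X168.541 Y142.133 F1823
G1 X150.077 Y160.597
G1 X124.855 Y167.355
G1 X99.633 Y160.597
G1 X81.169 Y142.133
G1 X74.411 Y116.911
G1 X81.169 Y91.689
G1 X99.633 Y73.225
G1 X124.855 Y66.467
G1 X150.077 Y73.225
G1 X168.541 Y91.689
G1 X175.299 Y116.911
M5
G0 X58.702 Y111.095
M3 S763
G1 X104.130 Y31.801 F687
G1 X111.648 Y144.574
M5
G0 X0.000 Y0.000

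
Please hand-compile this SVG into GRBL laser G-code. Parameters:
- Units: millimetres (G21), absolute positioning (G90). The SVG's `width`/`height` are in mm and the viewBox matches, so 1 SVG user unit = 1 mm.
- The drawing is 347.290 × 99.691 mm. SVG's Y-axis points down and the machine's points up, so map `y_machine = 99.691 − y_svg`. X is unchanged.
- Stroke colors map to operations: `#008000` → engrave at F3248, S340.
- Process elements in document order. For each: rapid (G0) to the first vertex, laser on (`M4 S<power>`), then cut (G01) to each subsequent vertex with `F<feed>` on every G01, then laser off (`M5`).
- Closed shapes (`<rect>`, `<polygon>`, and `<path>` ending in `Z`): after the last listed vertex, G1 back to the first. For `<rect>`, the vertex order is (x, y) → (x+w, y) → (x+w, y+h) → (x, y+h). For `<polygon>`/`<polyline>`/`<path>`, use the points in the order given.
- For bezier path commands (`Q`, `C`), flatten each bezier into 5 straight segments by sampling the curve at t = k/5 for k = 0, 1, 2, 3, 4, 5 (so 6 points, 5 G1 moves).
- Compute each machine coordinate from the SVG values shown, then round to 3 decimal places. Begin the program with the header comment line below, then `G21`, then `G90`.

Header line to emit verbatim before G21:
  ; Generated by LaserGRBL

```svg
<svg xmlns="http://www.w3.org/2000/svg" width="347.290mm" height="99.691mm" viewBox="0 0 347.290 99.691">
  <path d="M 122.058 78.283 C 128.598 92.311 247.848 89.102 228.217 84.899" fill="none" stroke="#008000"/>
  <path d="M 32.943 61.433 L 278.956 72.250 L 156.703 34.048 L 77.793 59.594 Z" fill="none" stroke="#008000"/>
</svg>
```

; Generated by LaserGRBL
G21
G90
G0 X122.058 Y21.408
M4 S340
G01 X137.494 Y14.930 F3248
G01 X167.905 Y11.809 F3248
G01 X201.213 Y11.265 F3248
G01 X225.343 Y12.519 F3248
G01 X228.217 Y14.792 F3248
M5
G0 X32.943 Y38.258
M4 S340
G01 X278.956 Y27.441 F3248
G01 X156.703 Y65.643 F3248
G01 X77.793 Y40.097 F3248
G01 X32.943 Y38.258 F3248
M5

viewBox `0 0 347.290 99.691` with mm width/height → 1 unit = 1 mm. Flip: y_m = 99.691 − y_svg.

**Shape 1** — `<path>` cubic bezier, stroke `#008000` → engrave (S340, F3248). Control points (SVG): P0=(122.058,78.283), P1=(128.598,92.311), P2=(247.848,89.102), P3=(228.217,84.899); sampled at t=k/5. Machine vertices: (122.058,21.408) → (137.494,14.930) → (167.905,11.809) → (201.213,11.265) → (225.343,12.519) → (228.217,14.792). Open path.

**Shape 2** — `<path>` closed polygon, stroke `#008000` → engrave (S340, F3248). Machine vertices: (32.943,38.258) → (278.956,27.441) → (156.703,65.643) → (77.793,40.097) → (32.943,38.258). Closed: final G1 returns to the first vertex.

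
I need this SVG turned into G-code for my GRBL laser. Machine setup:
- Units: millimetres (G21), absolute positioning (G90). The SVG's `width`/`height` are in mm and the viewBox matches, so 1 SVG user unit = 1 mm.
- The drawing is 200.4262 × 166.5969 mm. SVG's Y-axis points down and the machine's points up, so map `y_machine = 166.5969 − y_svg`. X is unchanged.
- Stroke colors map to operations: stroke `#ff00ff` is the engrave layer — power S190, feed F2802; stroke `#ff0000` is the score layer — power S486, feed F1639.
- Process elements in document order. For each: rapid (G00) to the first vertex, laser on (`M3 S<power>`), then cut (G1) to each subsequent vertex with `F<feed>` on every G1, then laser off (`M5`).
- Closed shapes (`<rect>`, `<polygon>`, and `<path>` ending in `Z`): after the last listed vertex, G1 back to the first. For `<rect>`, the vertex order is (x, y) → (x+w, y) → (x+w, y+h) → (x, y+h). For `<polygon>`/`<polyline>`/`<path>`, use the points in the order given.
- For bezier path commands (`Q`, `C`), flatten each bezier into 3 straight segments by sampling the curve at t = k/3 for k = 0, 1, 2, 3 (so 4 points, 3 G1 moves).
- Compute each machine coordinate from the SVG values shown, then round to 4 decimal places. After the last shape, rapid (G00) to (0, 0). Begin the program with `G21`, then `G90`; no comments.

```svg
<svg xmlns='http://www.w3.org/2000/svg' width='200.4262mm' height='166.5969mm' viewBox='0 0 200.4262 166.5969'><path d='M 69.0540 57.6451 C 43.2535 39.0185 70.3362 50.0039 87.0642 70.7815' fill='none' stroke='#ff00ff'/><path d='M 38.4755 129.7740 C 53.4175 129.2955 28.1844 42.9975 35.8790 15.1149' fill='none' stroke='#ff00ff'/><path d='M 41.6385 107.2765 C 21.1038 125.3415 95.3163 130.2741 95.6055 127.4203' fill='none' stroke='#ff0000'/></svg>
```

viewBox `0 0 200.4262 166.5969` with mm width/height → 1 unit = 1 mm. Flip: y_m = 166.5969 − y_svg.

**Shape 1** — `<path>` cubic bezier, stroke `#ff00ff` → engrave (S190, F2802). Control points (SVG): P0=(69.0540,57.6451), P1=(43.2535,39.0185), P2=(70.3362,50.0039), P3=(87.0642,70.7815); sampled at t=k/3. Machine vertices: (69.0540,108.9518) → (58.5391,118.4418) → (69.2268,112.5949) → (87.0642,95.8154). Open path.

**Shape 2** — `<path>` cubic bezier, stroke `#ff00ff` → engrave (S190, F2802). Control points (SVG): P0=(38.4755,129.7740), P1=(53.4175,129.2955), P2=(28.1844,42.9975), P3=(35.8790,15.1149); sampled at t=k/3. Machine vertices: (38.4755,36.8229) → (42.7333,60.5659) → (36.4528,109.4696) → (35.8790,151.4820). Open path.

**Shape 3** — `<path>` cubic bezier, stroke `#ff0000` → score (S486, F1639). Control points (SVG): P0=(41.6385,107.2765), P1=(21.1038,125.3415), P2=(95.3163,130.2741), P3=(95.6055,127.4203); sampled at t=k/3. Machine vertices: (41.6385,59.3204) → (46.4391,45.4349) → (76.9223,39.1163) → (95.6055,39.1766). Open path.

G21
G90
G00 X69.0540 Y108.9518
M3 S190
G1 X58.5391 Y118.4418 F2802
G1 X69.2268 Y112.5949 F2802
G1 X87.0642 Y95.8154 F2802
M5
G00 X38.4755 Y36.8229
M3 S190
G1 X42.7333 Y60.5659 F2802
G1 X36.4528 Y109.4696 F2802
G1 X35.8790 Y151.4820 F2802
M5
G00 X41.6385 Y59.3204
M3 S486
G1 X46.4391 Y45.4349 F1639
G1 X76.9223 Y39.1163 F1639
G1 X95.6055 Y39.1766 F1639
M5
G00 X0.0000 Y0.0000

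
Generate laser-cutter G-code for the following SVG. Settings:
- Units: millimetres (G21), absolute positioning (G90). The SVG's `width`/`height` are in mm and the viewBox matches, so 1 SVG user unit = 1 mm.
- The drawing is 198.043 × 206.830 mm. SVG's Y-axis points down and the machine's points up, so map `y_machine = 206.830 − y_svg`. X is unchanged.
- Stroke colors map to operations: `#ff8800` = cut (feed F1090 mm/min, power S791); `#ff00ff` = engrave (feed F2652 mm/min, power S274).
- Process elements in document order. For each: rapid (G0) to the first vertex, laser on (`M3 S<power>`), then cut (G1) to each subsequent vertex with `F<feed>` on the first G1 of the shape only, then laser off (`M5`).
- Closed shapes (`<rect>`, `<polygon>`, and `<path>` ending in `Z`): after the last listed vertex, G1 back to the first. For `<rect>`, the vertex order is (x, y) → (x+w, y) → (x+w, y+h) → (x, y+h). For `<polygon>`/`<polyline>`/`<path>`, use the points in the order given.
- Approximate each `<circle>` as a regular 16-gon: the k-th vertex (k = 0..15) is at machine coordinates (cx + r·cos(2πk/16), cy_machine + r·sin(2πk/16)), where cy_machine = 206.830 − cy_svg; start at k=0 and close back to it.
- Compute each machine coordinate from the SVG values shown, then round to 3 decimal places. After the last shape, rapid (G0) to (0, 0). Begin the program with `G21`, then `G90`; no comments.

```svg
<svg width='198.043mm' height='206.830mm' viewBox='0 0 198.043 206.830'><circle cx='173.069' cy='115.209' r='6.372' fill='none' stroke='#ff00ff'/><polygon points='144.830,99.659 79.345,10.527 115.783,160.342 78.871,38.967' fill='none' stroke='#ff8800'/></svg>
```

G21
G90
G0 X179.441 Y91.621
M3 S274
G1 X178.956 Y94.059 F2652
G1 X177.575 Y96.127
G1 X175.507 Y97.508
G1 X173.069 Y97.993
G1 X170.631 Y97.508
G1 X168.563 Y96.127
G1 X167.182 Y94.059
G1 X166.697 Y91.621
G1 X167.182 Y89.183
G1 X168.563 Y87.115
G1 X170.631 Y85.734
G1 X173.069 Y85.249
G1 X175.507 Y85.734
G1 X177.575 Y87.115
G1 X178.956 Y89.183
G1 X179.441 Y91.621
M5
G0 X144.830 Y107.171
M3 S791
G1 X79.345 Y196.303 F1090
G1 X115.783 Y46.488
G1 X78.871 Y167.863
G1 X144.830 Y107.171
M5
G0 X0.000 Y0.000

1 u = 1 mm; y_m = 206.830 − y.

[1] `<circle>` circle, #ff00ff→engrave S274 F2652: (179.441,91.621) → (178.956,94.059) → (177.575,96.127) → (175.507,97.508) → (173.069,97.993) → (170.631,97.508) → (168.563,96.127) → (167.182,94.059) → (166.697,91.621) → (167.182,89.183) → (168.563,87.115) → (170.631,85.734) → (173.069,85.249) → (175.507,85.734) → (177.575,87.115) → (178.956,89.183) → (179.441,91.621) (closed)

[2] `<polygon>` closed polygon, #ff8800→cut S791 F1090: (144.830,107.171) → (79.345,196.303) → (115.783,46.488) → (78.871,167.863) → (144.830,107.171) (closed)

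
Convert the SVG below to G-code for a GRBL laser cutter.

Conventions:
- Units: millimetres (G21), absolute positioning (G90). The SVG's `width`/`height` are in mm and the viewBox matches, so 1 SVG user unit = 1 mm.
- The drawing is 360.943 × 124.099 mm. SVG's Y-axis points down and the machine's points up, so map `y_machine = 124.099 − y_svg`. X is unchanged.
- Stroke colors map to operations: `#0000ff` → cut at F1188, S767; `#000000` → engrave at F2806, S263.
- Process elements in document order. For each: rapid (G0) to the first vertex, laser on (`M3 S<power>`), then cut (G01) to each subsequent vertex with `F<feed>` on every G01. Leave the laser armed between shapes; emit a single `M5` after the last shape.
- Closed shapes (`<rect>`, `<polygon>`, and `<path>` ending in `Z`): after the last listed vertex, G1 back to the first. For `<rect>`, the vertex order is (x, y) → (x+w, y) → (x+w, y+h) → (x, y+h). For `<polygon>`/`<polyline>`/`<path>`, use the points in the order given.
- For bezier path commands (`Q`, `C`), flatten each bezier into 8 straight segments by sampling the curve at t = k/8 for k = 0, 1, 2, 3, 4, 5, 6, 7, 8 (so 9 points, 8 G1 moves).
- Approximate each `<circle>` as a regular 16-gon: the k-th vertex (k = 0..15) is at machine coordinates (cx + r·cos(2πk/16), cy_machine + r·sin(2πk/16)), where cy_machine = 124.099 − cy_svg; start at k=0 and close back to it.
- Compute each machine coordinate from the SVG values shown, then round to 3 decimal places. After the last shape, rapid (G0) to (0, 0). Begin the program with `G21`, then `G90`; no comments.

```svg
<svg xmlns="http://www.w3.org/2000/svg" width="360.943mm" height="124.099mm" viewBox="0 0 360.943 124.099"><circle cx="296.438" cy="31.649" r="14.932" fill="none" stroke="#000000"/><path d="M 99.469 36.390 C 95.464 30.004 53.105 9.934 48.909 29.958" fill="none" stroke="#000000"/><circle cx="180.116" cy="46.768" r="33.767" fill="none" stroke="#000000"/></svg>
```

G21
G90
G0 X311.370 Y92.450
M3 S263
G01 X310.233 Y98.164 F2806
G01 X306.997 Y103.009 F2806
G01 X302.152 Y106.245 F2806
G01 X296.438 Y107.382 F2806
G01 X290.724 Y106.245 F2806
G01 X285.879 Y103.009 F2806
G01 X282.643 Y98.164 F2806
G01 X281.506 Y92.450 F2806
G01 X282.643 Y86.736 F2806
G01 X285.879 Y81.891 F2806
G01 X290.724 Y78.655 F2806
G01 X296.438 Y77.518 F2806
G01 X302.152 Y78.655 F2806
G01 X306.997 Y81.891 F2806
G01 X310.233 Y86.736 F2806
G01 X311.370 Y92.450 F2806
G0 X99.469 Y87.709
M3 S263
G01 X96.319 Y90.640 F2806
G01 X90.469 Y94.224 F2806
G01 X82.818 Y97.830 F2806
G01 X74.261 Y100.829 F2806
G01 X65.694 Y102.589 F2806
G01 X58.016 Y102.482 F2806
G01 X52.122 Y99.876 F2806
G01 X48.909 Y94.141 F2806
G0 X213.883 Y77.331
M3 S263
G01 X211.313 Y90.253 F2806
G01 X203.993 Y101.208 F2806
G01 X193.038 Y108.528 F2806
G01 X180.116 Y111.098 F2806
G01 X167.194 Y108.528 F2806
G01 X156.239 Y101.208 F2806
G01 X148.919 Y90.253 F2806
G01 X146.349 Y77.331 F2806
G01 X148.919 Y64.409 F2806
G01 X156.239 Y53.454 F2806
G01 X167.194 Y46.134 F2806
G01 X180.116 Y43.564 F2806
G01 X193.038 Y46.134 F2806
G01 X203.993 Y53.454 F2806
G01 X211.313 Y64.409 F2806
G01 X213.883 Y77.331 F2806
M5
G0 X0.000 Y0.000

viewBox `0 0 360.943 124.099` with mm width/height → 1 unit = 1 mm. Flip: y_m = 124.099 − y_svg.

**Shape 1** — `<circle>` circle, stroke `#000000` → engrave (S263, F2806). Machine vertices: (311.370,92.450) → (310.233,98.164) → (306.997,103.009) → (302.152,106.245) → (296.438,107.382) → (290.724,106.245) → (285.879,103.009) → (282.643,98.164) → (281.506,92.450) → (282.643,86.736) → (285.879,81.891) → (290.724,78.655) → (296.438,77.518) → (302.152,78.655) → (306.997,81.891) → (310.233,86.736) → (311.370,92.450). Closed: final G1 returns to the first vertex.

**Shape 2** — `<path>` cubic bezier, stroke `#000000` → engrave (S263, F2806). Control points (SVG): P0=(99.469,36.390), P1=(95.464,30.004), P2=(53.105,9.934), P3=(48.909,29.958); sampled at t=k/8. Machine vertices: (99.469,87.709) → (96.319,90.640) → (90.469,94.224) → (82.818,97.830) → (74.261,100.829) → (65.694,102.589) → (58.016,102.482) → (52.122,99.876) → (48.909,94.141). Open path.

**Shape 3** — `<circle>` circle, stroke `#000000` → engrave (S263, F2806). Machine vertices: (213.883,77.331) → (211.313,90.253) → (203.993,101.208) → (193.038,108.528) → (180.116,111.098) → (167.194,108.528) → (156.239,101.208) → (148.919,90.253) → (146.349,77.331) → (148.919,64.409) → (156.239,53.454) → (167.194,46.134) → (180.116,43.564) → (193.038,46.134) → (203.993,53.454) → (211.313,64.409) → (213.883,77.331). Closed: final G1 returns to the first vertex.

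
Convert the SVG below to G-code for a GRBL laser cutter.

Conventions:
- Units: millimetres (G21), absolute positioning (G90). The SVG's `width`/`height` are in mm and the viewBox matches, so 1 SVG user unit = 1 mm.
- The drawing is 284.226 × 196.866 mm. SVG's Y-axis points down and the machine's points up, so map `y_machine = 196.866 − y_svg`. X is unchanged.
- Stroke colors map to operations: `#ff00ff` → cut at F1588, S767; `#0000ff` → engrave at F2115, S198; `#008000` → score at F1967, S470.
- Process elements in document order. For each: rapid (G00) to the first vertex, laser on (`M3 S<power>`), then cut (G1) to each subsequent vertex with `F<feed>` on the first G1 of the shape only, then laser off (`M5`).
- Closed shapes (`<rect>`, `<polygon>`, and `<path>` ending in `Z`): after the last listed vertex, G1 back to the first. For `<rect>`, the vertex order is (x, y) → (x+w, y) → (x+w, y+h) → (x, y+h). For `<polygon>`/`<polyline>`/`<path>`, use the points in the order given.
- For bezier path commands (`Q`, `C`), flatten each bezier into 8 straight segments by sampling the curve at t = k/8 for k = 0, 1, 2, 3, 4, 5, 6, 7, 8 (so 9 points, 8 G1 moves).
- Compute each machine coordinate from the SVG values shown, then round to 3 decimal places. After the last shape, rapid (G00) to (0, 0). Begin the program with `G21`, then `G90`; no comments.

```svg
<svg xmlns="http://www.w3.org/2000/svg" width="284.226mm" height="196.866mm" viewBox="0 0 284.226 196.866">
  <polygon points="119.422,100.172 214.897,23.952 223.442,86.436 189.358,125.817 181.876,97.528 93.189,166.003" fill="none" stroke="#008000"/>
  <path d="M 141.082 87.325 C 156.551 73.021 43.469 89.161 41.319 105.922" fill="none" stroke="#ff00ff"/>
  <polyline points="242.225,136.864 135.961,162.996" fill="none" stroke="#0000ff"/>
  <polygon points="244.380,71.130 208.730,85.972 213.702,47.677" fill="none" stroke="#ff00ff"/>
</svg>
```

G21
G90
G00 X119.422 Y96.694
M3 S470
G1 X214.897 Y172.914 F1967
G1 X223.442 Y110.430
G1 X189.358 Y71.049
G1 X181.876 Y99.338
G1 X93.189 Y30.863
G1 X119.422 Y96.694
M5
G00 X141.082 Y109.541
M3 S767
G1 X141.325 Y113.536 F1588
G1 X132.322 Y115.027
G1 X116.881 Y114.362
G1 X97.808 Y111.892
G1 X77.908 Y107.965
G1 X59.989 Y102.932
G1 X46.857 Y97.142
G1 X41.319 Y90.944
M5
G00 X242.225 Y60.002
M3 S198
G1 X135.961 Y33.870 F2115
M5
G00 X244.380 Y125.736
M3 S767
G1 X208.730 Y110.894 F1588
G1 X213.702 Y149.189
G1 X244.380 Y125.736
M5
G00 X0.000 Y0.000

Since the viewBox matches the mm dimensions, user units are millimetres directly. The only transform is the Y-flip y_m = 196.866 − y_svg.

Shape 1 is a closed polygon drawn with `<polygon>`. Its stroke #008000 means score at S470, F1967. After flipping Y the toolpath is (119.422,96.694) → (214.897,172.914) → (223.442,110.430) → (189.358,71.049) → (181.876,99.338) → (93.189,30.863) → (119.422,96.694), returning to the start.

Shape 2 is a cubic bezier drawn with `<path>`. Its stroke #ff00ff means cut at S767, F1588. After flipping Y the toolpath is (141.082,109.541) → (141.325,113.536) → (132.322,115.027) → (116.881,114.362) → (97.808,111.892) → (77.908,107.965) → (59.989,102.932) → (46.857,97.142) → (41.319,90.944).

Shape 3 is a line segment drawn with `<polyline>`. Its stroke #0000ff means engrave at S198, F2115. After flipping Y the toolpath is (242.225,60.002) → (135.961,33.870).

Shape 4 is a regular polygon drawn with `<polygon>`. Its stroke #ff00ff means cut at S767, F1588. After flipping Y the toolpath is (244.380,125.736) → (208.730,110.894) → (213.702,149.189) → (244.380,125.736), returning to the start.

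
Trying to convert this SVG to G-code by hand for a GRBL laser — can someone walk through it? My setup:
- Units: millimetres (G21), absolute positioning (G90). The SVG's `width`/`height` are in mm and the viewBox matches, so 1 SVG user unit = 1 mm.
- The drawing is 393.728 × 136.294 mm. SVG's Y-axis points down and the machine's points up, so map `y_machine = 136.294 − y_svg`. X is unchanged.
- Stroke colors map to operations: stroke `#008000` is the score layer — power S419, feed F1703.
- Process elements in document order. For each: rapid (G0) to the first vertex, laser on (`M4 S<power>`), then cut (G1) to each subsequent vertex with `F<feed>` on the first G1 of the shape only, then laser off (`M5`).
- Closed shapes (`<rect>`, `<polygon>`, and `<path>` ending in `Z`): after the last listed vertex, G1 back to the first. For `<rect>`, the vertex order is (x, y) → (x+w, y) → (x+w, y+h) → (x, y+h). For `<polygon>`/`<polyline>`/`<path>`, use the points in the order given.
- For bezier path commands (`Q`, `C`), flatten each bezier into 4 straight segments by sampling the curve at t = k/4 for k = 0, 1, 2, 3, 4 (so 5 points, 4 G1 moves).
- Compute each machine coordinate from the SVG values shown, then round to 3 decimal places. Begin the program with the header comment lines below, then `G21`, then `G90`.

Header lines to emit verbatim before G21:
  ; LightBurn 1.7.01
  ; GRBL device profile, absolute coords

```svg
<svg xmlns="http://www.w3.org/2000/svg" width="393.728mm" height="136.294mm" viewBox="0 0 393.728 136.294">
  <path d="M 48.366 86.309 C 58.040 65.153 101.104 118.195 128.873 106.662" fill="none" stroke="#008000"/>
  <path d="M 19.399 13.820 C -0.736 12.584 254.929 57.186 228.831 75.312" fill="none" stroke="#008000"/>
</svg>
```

; LightBurn 1.7.01
; GRBL device profile, absolute coords
G21
G90
G0 X48.366 Y49.985
M4 S419
G1 X61.121 Y54.108 F1703
G1 X81.834 Y43.417
G1 X105.939 Y30.922
G1 X128.873 Y29.632
M5
G0 X19.399 Y122.474
M4 S419
G1 X47.298 Y115.936 F1703
G1 X126.351 Y98.989
G1 X204.286 Y78.411
G1 X228.831 Y60.982
M5

viewBox `0 0 393.728 136.294` with mm width/height → 1 unit = 1 mm. Flip: y_m = 136.294 − y_svg.

**Shape 1** — `<path>` cubic bezier, stroke `#008000` → score (S419, F1703). Control points (SVG): P0=(48.366,86.309), P1=(58.040,65.153), P2=(101.104,118.195), P3=(128.873,106.662); sampled at t=k/4. Machine vertices: (48.366,49.985) → (61.121,54.108) → (81.834,43.417) → (105.939,30.922) → (128.873,29.632). Open path.

**Shape 2** — `<path>` cubic bezier, stroke `#008000` → score (S419, F1703). Control points (SVG): P0=(19.399,13.820), P1=(-0.736,12.584), P2=(254.929,57.186), P3=(228.831,75.312); sampled at t=k/4. Machine vertices: (19.399,122.474) → (47.298,115.936) → (126.351,98.989) → (204.286,78.411) → (228.831,60.982). Open path.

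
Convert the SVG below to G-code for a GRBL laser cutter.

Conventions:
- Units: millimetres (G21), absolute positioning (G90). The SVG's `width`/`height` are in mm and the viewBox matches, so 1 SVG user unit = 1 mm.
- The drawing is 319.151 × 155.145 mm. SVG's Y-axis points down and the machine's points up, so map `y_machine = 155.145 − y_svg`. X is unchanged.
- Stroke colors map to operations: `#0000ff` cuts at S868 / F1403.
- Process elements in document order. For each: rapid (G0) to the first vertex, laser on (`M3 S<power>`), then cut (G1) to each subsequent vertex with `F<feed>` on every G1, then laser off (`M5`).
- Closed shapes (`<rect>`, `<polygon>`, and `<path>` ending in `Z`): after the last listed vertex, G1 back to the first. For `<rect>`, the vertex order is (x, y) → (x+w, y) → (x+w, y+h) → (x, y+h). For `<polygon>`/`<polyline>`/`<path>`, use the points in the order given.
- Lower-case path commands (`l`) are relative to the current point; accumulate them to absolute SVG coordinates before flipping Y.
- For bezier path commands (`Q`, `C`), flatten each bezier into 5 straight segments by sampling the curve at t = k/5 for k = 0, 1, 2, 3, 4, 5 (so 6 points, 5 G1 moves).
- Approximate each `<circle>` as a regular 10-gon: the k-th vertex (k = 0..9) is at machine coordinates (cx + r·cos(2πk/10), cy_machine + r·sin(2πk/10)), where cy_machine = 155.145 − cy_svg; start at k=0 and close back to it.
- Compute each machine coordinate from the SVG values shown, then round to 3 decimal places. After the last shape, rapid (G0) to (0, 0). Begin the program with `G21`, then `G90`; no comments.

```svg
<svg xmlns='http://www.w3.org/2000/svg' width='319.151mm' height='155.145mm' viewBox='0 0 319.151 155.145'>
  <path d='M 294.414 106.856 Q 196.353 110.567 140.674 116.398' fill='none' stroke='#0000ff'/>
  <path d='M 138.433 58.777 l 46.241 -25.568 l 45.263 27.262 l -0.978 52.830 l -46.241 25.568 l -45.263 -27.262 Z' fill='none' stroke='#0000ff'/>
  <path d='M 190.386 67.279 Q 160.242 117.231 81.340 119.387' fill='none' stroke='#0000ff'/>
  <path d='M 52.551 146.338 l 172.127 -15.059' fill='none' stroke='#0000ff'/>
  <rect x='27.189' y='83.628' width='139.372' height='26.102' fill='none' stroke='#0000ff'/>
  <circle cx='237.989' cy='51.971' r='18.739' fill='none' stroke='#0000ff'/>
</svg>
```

G21
G90
G0 X294.414 Y48.289
M3 S868
G1 X256.885 Y46.720 F1403
G1 X222.746 Y44.981 F1403
G1 X191.998 Y43.073 F1403
G1 X164.641 Y40.995 F1403
G1 X140.674 Y38.747 F1403
M5
G0 X138.433 Y96.368
M3 S868
G1 X184.674 Y121.936 F1403
G1 X229.937 Y94.674 F1403
G1 X228.959 Y41.844 F1403
G1 X182.718 Y16.276 F1403
G1 X137.455 Y43.538 F1403
G1 X138.433 Y96.368 F1403
M5
G0 X190.386 Y87.866
M3 S868
G1 X176.378 Y69.797 F1403
G1 X158.470 Y55.552 F1403
G1 X136.660 Y45.130 F1403
G1 X110.950 Y38.532 F1403
G1 X81.340 Y35.758 F1403
M5
G0 X52.551 Y8.807
M3 S868
G1 X224.678 Y23.866 F1403
M5
G0 X27.189 Y71.517
M3 S868
G1 X166.561 Y71.517 F1403
G1 X166.561 Y45.415 F1403
G1 X27.189 Y45.415 F1403
G1 X27.189 Y71.517 F1403
M5
G0 X256.728 Y103.174
M3 S868
G1 X253.149 Y114.189 F1403
G1 X243.780 Y120.996 F1403
G1 X232.198 Y120.996 F1403
G1 X222.829 Y114.189 F1403
G1 X219.250 Y103.174 F1403
G1 X222.829 Y92.159 F1403
G1 X232.198 Y85.352 F1403
G1 X243.780 Y85.352 F1403
G1 X253.149 Y92.159 F1403
G1 X256.728 Y103.174 F1403
M5
G0 X0.000 Y0.000

Since the viewBox matches the mm dimensions, user units are millimetres directly. The only transform is the Y-flip y_m = 155.145 − y_svg.

Shape 1 is a quadratic bezier drawn with `<path>`. Its stroke #0000ff means cut at S868, F1403. After flipping Y the toolpath is (294.414,48.289) → (256.885,46.720) → (222.746,44.981) → (191.998,43.073) → (164.641,40.995) → (140.674,38.747).

Shape 2 is a regular polygon drawn with `<path>`. Its stroke #0000ff means cut at S868, F1403. After flipping Y the toolpath is (138.433,96.368) → (184.674,121.936) → (229.937,94.674) → (228.959,41.844) → (182.718,16.276) → (137.455,43.538) → (138.433,96.368), returning to the start.

Shape 3 is a quadratic bezier drawn with `<path>`. Its stroke #0000ff means cut at S868, F1403. After flipping Y the toolpath is (190.386,87.866) → (176.378,69.797) → (158.470,55.552) → (136.660,45.130) → (110.950,38.532) → (81.340,35.758).

Shape 4 is a line segment drawn with `<path>`. Its stroke #0000ff means cut at S868, F1403. After flipping Y the toolpath is (52.551,8.807) → (224.678,23.866).

Shape 5 is a rectangle drawn with `<rect>`. Its stroke #0000ff means cut at S868, F1403. After flipping Y the toolpath is (27.189,71.517) → (166.561,71.517) → (166.561,45.415) → (27.189,45.415) → (27.189,71.517), returning to the start.

Shape 6 is a circle drawn with `<circle>`. Its stroke #0000ff means cut at S868, F1403. After flipping Y the toolpath is (256.728,103.174) → (253.149,114.189) → (243.780,120.996) → (232.198,120.996) → (222.829,114.189) → (219.250,103.174) → (222.829,92.159) → (232.198,85.352) → (243.780,85.352) → (253.149,92.159) → (256.728,103.174), returning to the start.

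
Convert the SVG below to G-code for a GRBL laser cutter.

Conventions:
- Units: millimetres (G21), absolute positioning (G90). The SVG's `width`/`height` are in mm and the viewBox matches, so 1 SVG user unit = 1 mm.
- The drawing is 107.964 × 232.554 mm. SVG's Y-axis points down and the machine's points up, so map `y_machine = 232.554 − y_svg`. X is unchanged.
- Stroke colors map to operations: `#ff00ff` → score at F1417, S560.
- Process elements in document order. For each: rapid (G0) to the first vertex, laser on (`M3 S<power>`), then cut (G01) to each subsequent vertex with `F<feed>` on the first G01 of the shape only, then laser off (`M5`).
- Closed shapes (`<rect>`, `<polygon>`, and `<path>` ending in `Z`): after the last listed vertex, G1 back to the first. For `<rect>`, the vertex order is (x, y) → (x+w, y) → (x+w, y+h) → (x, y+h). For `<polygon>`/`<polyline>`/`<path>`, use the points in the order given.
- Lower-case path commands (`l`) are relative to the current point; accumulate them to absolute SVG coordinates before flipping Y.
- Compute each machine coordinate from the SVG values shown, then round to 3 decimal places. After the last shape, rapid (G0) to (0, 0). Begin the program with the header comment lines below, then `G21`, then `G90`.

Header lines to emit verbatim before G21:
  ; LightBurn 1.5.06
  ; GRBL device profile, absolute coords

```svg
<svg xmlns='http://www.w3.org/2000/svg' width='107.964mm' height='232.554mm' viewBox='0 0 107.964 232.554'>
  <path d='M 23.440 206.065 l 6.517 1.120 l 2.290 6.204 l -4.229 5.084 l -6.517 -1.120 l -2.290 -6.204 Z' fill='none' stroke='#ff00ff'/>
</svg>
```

viewBox `0 0 107.964 232.554` with mm width/height → 1 unit = 1 mm. Flip: y_m = 232.554 − y_svg.

**Shape 1** — `<path>` regular polygon, stroke `#ff00ff` → score (S560, F1417). Machine vertices: (23.440,26.489) → (29.957,25.369) → (32.247,19.165) → (28.018,14.081) → (21.501,15.201) → (19.211,21.405) → (23.440,26.489). Closed: final G1 returns to the first vertex.

; LightBurn 1.5.06
; GRBL device profile, absolute coords
G21
G90
G0 X23.440 Y26.489
M3 S560
G01 X29.957 Y25.369 F1417
G01 X32.247 Y19.165
G01 X28.018 Y14.081
G01 X21.501 Y15.201
G01 X19.211 Y21.405
G01 X23.440 Y26.489
M5
G0 X0.000 Y0.000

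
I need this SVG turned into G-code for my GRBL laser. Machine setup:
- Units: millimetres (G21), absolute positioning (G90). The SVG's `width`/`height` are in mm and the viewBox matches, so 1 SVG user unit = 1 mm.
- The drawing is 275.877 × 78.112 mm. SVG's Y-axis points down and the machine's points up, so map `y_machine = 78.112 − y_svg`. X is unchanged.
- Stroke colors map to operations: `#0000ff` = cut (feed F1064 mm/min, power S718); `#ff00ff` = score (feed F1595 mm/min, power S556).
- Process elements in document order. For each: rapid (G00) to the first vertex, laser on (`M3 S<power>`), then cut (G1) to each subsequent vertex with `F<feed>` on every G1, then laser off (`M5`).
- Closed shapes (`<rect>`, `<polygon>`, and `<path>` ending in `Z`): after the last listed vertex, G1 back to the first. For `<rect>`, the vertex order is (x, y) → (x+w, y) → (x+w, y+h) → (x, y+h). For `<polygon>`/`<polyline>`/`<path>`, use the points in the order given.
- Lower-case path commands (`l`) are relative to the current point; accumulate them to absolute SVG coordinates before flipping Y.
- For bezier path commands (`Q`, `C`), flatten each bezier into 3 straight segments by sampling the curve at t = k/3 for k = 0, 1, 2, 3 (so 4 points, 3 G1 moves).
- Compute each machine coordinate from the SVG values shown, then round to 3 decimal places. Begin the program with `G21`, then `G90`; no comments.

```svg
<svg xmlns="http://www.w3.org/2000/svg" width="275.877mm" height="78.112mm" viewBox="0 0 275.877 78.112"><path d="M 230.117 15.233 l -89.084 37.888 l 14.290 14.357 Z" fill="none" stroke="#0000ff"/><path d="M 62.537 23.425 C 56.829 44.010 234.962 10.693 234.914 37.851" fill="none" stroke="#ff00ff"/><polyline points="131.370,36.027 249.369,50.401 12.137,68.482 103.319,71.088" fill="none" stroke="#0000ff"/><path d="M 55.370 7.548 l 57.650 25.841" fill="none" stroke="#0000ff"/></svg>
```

Since the viewBox matches the mm dimensions, user units are millimetres directly. The only transform is the Y-flip y_m = 78.112 − y_svg.

Shape 1 is a closed polygon drawn with `<path>`. Its stroke #0000ff means cut at S718, F1064. After flipping Y the toolpath is (230.117,62.879) → (141.033,24.991) → (155.323,10.634) → (230.117,62.879), returning to the start.

Shape 2 is a cubic bezier drawn with `<path>`. Its stroke #ff00ff means score at S556, F1595. After flipping Y the toolpath is (62.537,54.687) → (104.701,47.833) → (188.977,51.497) → (234.914,40.261).

Shape 3 is a open polyline drawn with `<polyline>`. Its stroke #0000ff means cut at S718, F1064. After flipping Y the toolpath is (131.370,42.085) → (249.369,27.711) → (12.137,9.630) → (103.319,7.024).

Shape 4 is a line segment drawn with `<path>`. Its stroke #0000ff means cut at S718, F1064. After flipping Y the toolpath is (55.370,70.564) → (113.020,44.723).

G21
G90
G00 X230.117 Y62.879
M3 S718
G1 X141.033 Y24.991 F1064
G1 X155.323 Y10.634 F1064
G1 X230.117 Y62.879 F1064
M5
G00 X62.537 Y54.687
M3 S556
G1 X104.701 Y47.833 F1595
G1 X188.977 Y51.497 F1595
G1 X234.914 Y40.261 F1595
M5
G00 X131.370 Y42.085
M3 S718
G1 X249.369 Y27.711 F1064
G1 X12.137 Y9.630 F1064
G1 X103.319 Y7.024 F1064
M5
G00 X55.370 Y70.564
M3 S718
G1 X113.020 Y44.723 F1064
M5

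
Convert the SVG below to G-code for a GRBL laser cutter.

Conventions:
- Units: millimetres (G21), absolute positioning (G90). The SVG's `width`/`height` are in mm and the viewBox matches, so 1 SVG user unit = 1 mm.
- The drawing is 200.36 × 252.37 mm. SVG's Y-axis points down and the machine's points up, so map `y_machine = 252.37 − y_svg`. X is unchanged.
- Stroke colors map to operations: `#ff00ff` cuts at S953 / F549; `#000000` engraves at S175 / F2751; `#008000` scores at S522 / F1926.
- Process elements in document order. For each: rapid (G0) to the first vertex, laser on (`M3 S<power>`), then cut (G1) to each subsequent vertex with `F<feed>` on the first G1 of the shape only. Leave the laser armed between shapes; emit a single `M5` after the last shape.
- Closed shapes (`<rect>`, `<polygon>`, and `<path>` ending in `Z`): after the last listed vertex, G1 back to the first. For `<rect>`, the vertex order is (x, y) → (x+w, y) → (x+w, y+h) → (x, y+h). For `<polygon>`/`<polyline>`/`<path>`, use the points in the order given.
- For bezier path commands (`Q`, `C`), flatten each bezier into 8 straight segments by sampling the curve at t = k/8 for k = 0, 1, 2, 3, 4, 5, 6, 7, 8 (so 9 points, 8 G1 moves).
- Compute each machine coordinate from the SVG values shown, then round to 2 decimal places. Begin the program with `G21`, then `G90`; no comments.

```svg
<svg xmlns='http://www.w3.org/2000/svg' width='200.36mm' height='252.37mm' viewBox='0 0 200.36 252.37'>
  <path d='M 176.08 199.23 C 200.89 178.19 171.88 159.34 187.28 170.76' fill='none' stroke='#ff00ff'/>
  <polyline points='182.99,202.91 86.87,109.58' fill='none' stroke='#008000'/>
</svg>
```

viewBox `0 0 200.36 252.37` with mm width/height → 1 unit = 1 mm. Flip: y_m = 252.37 − y_svg.

**Shape 1** — `<path>` cubic bezier, stroke `#ff00ff` → cut (S953, F549). Control points (SVG): P0=(176.08,199.23), P1=(200.89,178.19), P2=(171.88,159.34), P3=(187.28,170.76); sampled at t=k/8. Machine vertices: (176.08,53.14) → (183.05,60.87) → (186.13,68.07) → (186.47,74.41) → (185.21,79.55) → (183.51,83.17) → (182.52,84.94) → (183.39,84.53) → (187.28,81.61). Open path.

**Shape 2** — `<polyline>` line segment, stroke `#008000` → score (S522, F1926). Machine vertices: (182.99,49.46) → (86.87,142.79). Open path.

G21
G90
G0 X176.08 Y53.14
M3 S953
G1 X183.05 Y60.87 F549
G1 X186.13 Y68.07
G1 X186.47 Y74.41
G1 X185.21 Y79.55
G1 X183.51 Y83.17
G1 X182.52 Y84.94
G1 X183.39 Y84.53
G1 X187.28 Y81.61
G0 X182.99 Y49.46
M3 S522
G1 X86.87 Y142.79 F1926
M5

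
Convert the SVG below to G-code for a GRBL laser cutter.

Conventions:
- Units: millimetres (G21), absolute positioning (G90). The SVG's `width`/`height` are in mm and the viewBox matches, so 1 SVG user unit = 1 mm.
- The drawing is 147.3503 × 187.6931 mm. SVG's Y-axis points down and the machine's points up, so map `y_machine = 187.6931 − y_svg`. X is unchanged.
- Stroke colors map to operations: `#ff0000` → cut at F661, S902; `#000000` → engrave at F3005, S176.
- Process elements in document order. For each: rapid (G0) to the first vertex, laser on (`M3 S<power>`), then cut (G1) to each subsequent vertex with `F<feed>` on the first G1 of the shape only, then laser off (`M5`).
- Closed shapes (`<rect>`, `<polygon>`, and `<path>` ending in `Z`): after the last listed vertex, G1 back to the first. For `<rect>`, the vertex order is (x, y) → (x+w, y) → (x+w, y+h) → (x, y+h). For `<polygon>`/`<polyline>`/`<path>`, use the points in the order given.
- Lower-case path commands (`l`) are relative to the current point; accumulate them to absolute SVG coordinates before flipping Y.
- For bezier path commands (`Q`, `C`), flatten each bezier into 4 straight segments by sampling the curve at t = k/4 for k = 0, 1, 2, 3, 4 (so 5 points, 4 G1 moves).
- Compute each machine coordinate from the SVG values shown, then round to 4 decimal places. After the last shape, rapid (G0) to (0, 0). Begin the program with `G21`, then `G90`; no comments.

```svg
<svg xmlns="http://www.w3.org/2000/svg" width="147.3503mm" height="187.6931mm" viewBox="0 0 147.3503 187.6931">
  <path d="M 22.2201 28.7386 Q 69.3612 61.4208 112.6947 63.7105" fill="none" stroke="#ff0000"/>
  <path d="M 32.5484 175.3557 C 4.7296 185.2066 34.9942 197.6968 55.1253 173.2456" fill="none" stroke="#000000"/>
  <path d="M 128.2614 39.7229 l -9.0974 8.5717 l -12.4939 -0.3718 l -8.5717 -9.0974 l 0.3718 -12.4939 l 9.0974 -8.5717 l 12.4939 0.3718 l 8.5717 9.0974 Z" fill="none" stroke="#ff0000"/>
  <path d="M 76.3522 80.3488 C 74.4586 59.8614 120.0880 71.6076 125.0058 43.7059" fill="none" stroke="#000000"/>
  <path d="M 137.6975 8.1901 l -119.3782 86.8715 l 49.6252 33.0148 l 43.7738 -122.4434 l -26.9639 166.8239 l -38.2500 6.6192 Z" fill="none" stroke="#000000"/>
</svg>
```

G21
G90
G0 X22.2201 Y158.9545
M3 S902
G1 X45.5527 Y144.5129 F661
G1 X68.4093 Y133.8704
G1 X90.7900 Y127.0270
G1 X112.6947 Y123.9826
M5
G0 X32.5484 Y12.3374
M3 S176
G1 X21.5090 Y5.0728 F3005
G1 X25.8556 Y0.5292
G1 X39.1928 Y2.4172
G1 X55.1253 Y14.4475
M5
G0 X128.2614 Y147.9702
M3 S902
G1 X119.1640 Y139.3985 F661
G1 X106.6701 Y139.7703
G1 X98.0984 Y148.8677
G1 X98.4702 Y161.3616
G1 X107.5676 Y169.9333
G1 X120.0615 Y169.5615
G1 X128.6332 Y160.4641
G1 X128.2614 Y147.9702
M5
G0 X76.3522 Y107.3443
M3 S176
G1 X82.4639 Y117.7892 F3005
G1 X98.1247 Y122.8854
G1 X115.0627 Y129.3718
G1 X125.0058 Y143.9872
M5
G0 X137.6975 Y179.5030
M3 S176
G1 X18.3193 Y92.6315 F3005
G1 X67.9445 Y59.6167
G1 X111.7183 Y182.0601
G1 X84.7544 Y15.2362
G1 X46.5044 Y8.6170
G1 X137.6975 Y179.5030
M5
G0 X0.0000 Y0.0000

Since the viewBox matches the mm dimensions, user units are millimetres directly. The only transform is the Y-flip y_m = 187.6931 − y_svg.

Shape 1 is a quadratic bezier drawn with `<path>`. Its stroke #ff0000 means cut at S902, F661. After flipping Y the toolpath is (22.2201,158.9545) → (45.5527,144.5129) → (68.4093,133.8704) → (90.7900,127.0270) → (112.6947,123.9826).

Shape 2 is a cubic bezier drawn with `<path>`. Its stroke #000000 means engrave at S176, F3005. After flipping Y the toolpath is (32.5484,12.3374) → (21.5090,5.0728) → (25.8556,0.5292) → (39.1928,2.4172) → (55.1253,14.4475).

Shape 3 is a regular polygon drawn with `<path>`. Its stroke #ff0000 means cut at S902, F661. After flipping Y the toolpath is (128.2614,147.9702) → (119.1640,139.3985) → (106.6701,139.7703) → (98.0984,148.8677) → (98.4702,161.3616) → (107.5676,169.9333) → (120.0615,169.5615) → (128.6332,160.4641) → (128.2614,147.9702), returning to the start.

Shape 4 is a cubic bezier drawn with `<path>`. Its stroke #000000 means engrave at S176, F3005. After flipping Y the toolpath is (76.3522,107.3443) → (82.4639,117.7892) → (98.1247,122.8854) → (115.0627,129.3718) → (125.0058,143.9872).

Shape 5 is a closed polygon drawn with `<path>`. Its stroke #000000 means engrave at S176, F3005. After flipping Y the toolpath is (137.6975,179.5030) → (18.3193,92.6315) → (67.9445,59.6167) → (111.7183,182.0601) → (84.7544,15.2362) → (46.5044,8.6170) → (137.6975,179.5030), returning to the start.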